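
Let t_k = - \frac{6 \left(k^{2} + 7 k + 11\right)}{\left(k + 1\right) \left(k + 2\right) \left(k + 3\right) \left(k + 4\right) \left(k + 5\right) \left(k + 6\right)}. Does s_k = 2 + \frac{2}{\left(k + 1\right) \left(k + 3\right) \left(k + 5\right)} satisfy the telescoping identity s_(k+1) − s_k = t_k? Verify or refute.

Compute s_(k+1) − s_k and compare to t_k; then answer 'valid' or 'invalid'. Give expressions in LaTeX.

s_(k+1) = 2 + 2/((k + 2)*(k + 4)*(k + 6))
s_(k+1) − s_k = 2/((k + 2)*(k + 4)*(k + 6)) - 2/((k + 1)*(k + 3)*(k + 5))
(s_(k+1) − s_k) − t_k = 0

valid (s_(k+1) − s_k reduces to t_k)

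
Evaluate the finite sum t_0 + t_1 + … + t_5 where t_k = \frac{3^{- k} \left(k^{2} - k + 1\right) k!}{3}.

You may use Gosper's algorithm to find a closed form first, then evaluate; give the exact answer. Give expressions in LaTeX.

Ratio r(k) = -(k + 1)*(k - (k + 1)**2)/(3*k**2 - 3*k + 3).
Normal form (A,B,C) = (k/3 + 1/3, 1, k**2 - k + 1).
Set up (k/3 + 1/3)·f(k+1) − (1)·f(k) − (k**2 - k + 1) = 0.
deg f ≤ 1 (via 1,0,2).
Coefficient equations give f(k) = 3*k.
Certificate R = B(k−1)f/C = 3*k/(k**2 - k + 1) gives s_k = k*factorial(k)/3**k.
Check: Δs_k = (k**2 - k + 1)*factorial(k)/(3*3**k). ✓
Σ_(k=0)^(5) t_k = s_(6) − s_(0) = 160/27 − (0) = 160/27.

Σ = 160/27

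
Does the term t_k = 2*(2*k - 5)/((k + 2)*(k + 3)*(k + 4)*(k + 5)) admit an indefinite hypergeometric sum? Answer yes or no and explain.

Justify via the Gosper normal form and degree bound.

Yes. s_k = k*(-k**2 - 9*k - 50)/(12*(k + 2)*(k + 3)*(k + 4)).

r(k) = (k + 2)*(2*k - 3)/((k + 6)*(2*k - 5)) after simplifying.
Gosper form: A/B · C(k+1)/C(k) with A=k + 2, B=k + 6, C=k - 5/2.
Need (k + 2)·f(k+1) − (k + 5)·f(k) = k - 5/2.
d = 3 from the (1,1,1) case.
Solve for f: f(k) = -k*(k**2 + 9*k + 50)/48 (degree 3 ≤ 3).
R(k) = B(k−1)·f(k)/C(k) = -k*(k + 5)*(k**2 + 9*k + 50)/(24*(2*k - 5)); s_k = R·t_k = k*(-k**2 - 9*k - 50)/(12*(k + 2)*(k + 3)*(k + 4)).
s_(k+1) − s_k = 2*(2*k - 5)/(k**4 + 14*k**3 + 71*k**2 + 154*k + 120) = t_k.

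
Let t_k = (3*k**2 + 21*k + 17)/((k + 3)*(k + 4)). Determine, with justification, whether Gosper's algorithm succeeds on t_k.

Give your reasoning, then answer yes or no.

Ratio r(k) = (k + 3)*(21*k + 3*(k + 1)**2 + 38)/((k + 5)*(3*k**2 + 21*k + 17)).
A = k + 3, B = k + 5, C = k**2 + 7*k + 17/3.
Need (k + 3)·f(k+1) − (k + 4)·f(k) = k**2 + 7*k + 17/3.
Degrees (1,1,2) ⇒ d ≤ 2.
Solving with deg f ≤ 2: f(k) = k*(9*k + 8)/9.
Certificate R = B(k−1)f/C = k*(k + 4)*(9*k + 8)/(3*(3*k**2 + 21*k + 17)) gives s_k = k*(9*k + 8)/(3*(k + 3)).
Check: Δs_k = (3*k**2 + 21*k + 17)/(k**2 + 7*k + 12). ✓

Yes. s_k = k*(9*k + 8)/(3*(k + 3)).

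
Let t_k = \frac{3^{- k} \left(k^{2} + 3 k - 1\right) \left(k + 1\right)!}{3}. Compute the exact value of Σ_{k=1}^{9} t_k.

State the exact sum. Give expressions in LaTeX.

Compute t_(k+1)/t_k: get (k + 2)*(3*k + (k + 1)**2 + 2)/(3*(k**2 + 3*k - 1)).
So A=k/3 + 2/3 and B=1, with C=k**2 + 3*k - 1.
Solve (k/3 + 2/3)·f(k+1) − (1)·f(k) = k**2 + 3*k - 1.
From deg A=1, deg B=0, deg C=2: d=1.
Solving with deg f ≤ 1: f(k) = 3*(k + 3).
Get s_k = R·t_k = (k + 3)*factorial(k + 1)/3**k with R(k) = B(k−1)f(k)/C(k) = 3*(k + 3)/(k**2 + 3*k - 1).
s_(k+1) − s_k = (k**2 + 3*k - 1)*factorial(k + 1)/(3*3**k) = t_k.
Σ_(k=1)^(9) t_k = s_(10) − s_(1) = 6406400/729 − (8/3) = 6404456/729.

Σ = 6404456/729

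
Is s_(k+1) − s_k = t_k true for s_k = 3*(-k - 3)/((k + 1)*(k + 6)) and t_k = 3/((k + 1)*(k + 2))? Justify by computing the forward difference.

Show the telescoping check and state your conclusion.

Invalid: residual 18*(-k - 4)/(k**4 + 16*k**3 + 83*k**2 + 152*k + 84) ≠ 0.

s_(k+1) = 3*(-k - 4)/((k + 2)*(k + 7))
s_(k+1) − s_k = 3*(k**2 + 7*k + 18)/(k**4 + 16*k**3 + 83*k**2 + 152*k + 84)
(s_(k+1) − s_k) − t_k = 18*(-k - 4)/(k**4 + 16*k**3 + 83*k**2 + 152*k + 84)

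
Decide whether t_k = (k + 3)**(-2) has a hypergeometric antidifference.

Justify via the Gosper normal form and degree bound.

No — the linear system for f has no solution.

Step 1: r(k) = (k + 3)**2/(k + 4)**2.
Take A(k)=k**2 + 6*k + 9, B(k)=k**2 + 8*k + 16, C(k)=1.
Key eq: (k**2 + 6*k + 9)·f(k+1) = (k**2 + 6*k + 9)·f(k) + (1).
From deg A=2, deg B=2, deg C=0: d=0.
f = c0 ⇒ A·f(k+1) − B(k−1)·f(k) − C = -1. The system {-1 = 0} is inconsistent; no antidifference.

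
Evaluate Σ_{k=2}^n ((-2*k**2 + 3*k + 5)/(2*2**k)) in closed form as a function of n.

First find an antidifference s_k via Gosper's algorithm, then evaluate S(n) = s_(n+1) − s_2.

The ratio is (2*k**2 + k - 6)/(2*(2*k**2 - 3*k - 5)).
Normal form (A,B,C) = (1/2, 1, k**2 - 3*k/2 - 5/2).
f must satisfy (1/2)·f(k+1) − (1)·f(k) = k**2 - 3*k/2 - 5/2.
From deg A=0, deg B=0, deg C=2: d=2.
Solve for f: f(k) = -2*k**2 - k + 2 (degree 2 ≤ 2).
Then R = B(k−1)f/C = -2*(2*k**2 + k - 2)/((k + 1)*(2*k - 5)), so s_k = R(k)·t_k = (2*k**2 + k - 2)/2**k.
Δs = (-2*k**2 + 3*k + 5)/(2*2**k), as required.
s_(n+1) = 2**(-n - 1)*(2*n**2 + 5*n + 1) and s_(2) = 2, so S(n) = 2**(-n - 1)*(-2**(n + 2) + 2*n**2 + 5*n + 1).

S(n) = 2**(-n - 1)*(-2**(n + 2) + 2*n**2 + 5*n + 1)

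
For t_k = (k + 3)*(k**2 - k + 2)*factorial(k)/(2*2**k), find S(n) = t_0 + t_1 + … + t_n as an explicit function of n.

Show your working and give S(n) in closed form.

Step 1: r(k) = (k + 1)*(k + 4)*(-k + (k + 1)**2 + 1)/(2*(k + 3)*(k**2 - k + 2)).
Take A(k)=k/2 + 1/2, B(k)=1, C(k)=k**3 + 2*k**2 - k + 6.
Solve (k/2 + 1/2)·f(k+1) − (1)·f(k) = k**3 + 2*k**2 - k + 6.
deg f ≤ 2 (via 1,0,3).
Coefficient equations give f(k) = 2*(k**2 + k - 4).
So s_k = (B(k−1)f/C)·t_k = (2*(k**2 + k - 4)/((k + 3)*(k**2 - k + 2)))·t_k = (k**2 + k - 4)*factorial(k)/2**k.
Check: Δs_k = (k + 3)*(k**2 - k + 2)*factorial(k)/(2*2**k). ✓
Evaluate: s_(n+1) = 2**(-n - 1)*(n**2 + 3*n - 2)*factorial(n + 1); subtract s_(0) = -4 ⇒ S(n) = 2**(-n - 1)*(2**(n + 3) + n**3*factorial(n) + 4*n**2*factorial(n) + n*factorial(n) - 2*factorial(n)).

S(n) = 2**(-n - 1)*(2**(n + 3) + n**3*factorial(n) + 4*n**2*factorial(n) + n*factorial(n) - 2*factorial(n))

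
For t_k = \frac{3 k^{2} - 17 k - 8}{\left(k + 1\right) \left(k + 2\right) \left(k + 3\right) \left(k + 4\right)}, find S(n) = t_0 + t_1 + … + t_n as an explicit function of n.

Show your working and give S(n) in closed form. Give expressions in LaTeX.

S(n) = \frac{- n^{3} - 15 n^{2} - 30 n - 16}{2 \left(n^{3} + 9 n^{2} + 26 n + 24\right)}

The ratio is (k + 1)*(17*k - 3*(k + 1)**2 + 25)/((k + 5)*(-3*k**2 + 17*k + 8)).
A = k + 1, B = k + 5, C = k**2 - 17*k/3 - 8/3.
Need (k + 1)·f(k+1) − (k + 4)·f(k) = k**2 - 17*k/3 - 8/3.
Bound: deg f ≤ 3.
Solve for f: f(k) = -k*(k**2 + 12*k + 3)/6 (degree 3 ≤ 3).
Certificate R = B(k−1)f/C = -k*(k + 4)*(k**2 + 12*k + 3)/(2*(3*k**2 - 17*k - 8)) gives s_k = k*(-k**2 - 12*k - 3)/(2*(k + 1)*(k + 2)*(k + 3)).
s_(k+1) − s_k = (3*k**2 - 17*k - 8)/(k**4 + 10*k**3 + 35*k**2 + 50*k + 24) = t_k.
s_(n+1) = (-n**3 - 15*n**2 - 30*n - 16)/(2*(n**3 + 9*n**2 + 26*n + 24)) and s_(0) = 0, so S(n) = (-n**3 - 15*n**2 - 30*n - 16)/(2*(n**3 + 9*n**2 + 26*n + 24)).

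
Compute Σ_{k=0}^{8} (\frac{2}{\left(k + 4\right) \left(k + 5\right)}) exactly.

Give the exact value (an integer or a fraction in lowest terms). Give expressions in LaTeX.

Compute t_(k+1)/t_k: get (k + 4)/(k + 6).
Factor: A=k + 4; B=k + 6; C=1.
Set up (k + 4)·f(k+1) − (k + 5)·f(k) − (1) = 0.
deg f ≤ 1 (via 1,1,0).
Solving with deg f ≤ 1: f(k) = k/4.
So s_k = (B(k−1)f/C)·t_k = (k*(k + 5)/4)·t_k = k/(2*(k + 4)).
Δs = 2/(k**2 + 9*k + 20), as required.
Sum = s_(9) − s_(0); s_(9) = 9/26, s_(0) = 0 ⇒ 9/26.

Σ = 9/26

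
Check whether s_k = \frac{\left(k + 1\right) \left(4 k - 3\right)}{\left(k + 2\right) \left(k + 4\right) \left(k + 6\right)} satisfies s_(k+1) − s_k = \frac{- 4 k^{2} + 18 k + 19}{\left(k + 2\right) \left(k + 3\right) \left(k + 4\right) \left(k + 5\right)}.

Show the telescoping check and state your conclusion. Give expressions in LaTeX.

Invalid: residual \frac{3 \left(8 k^{3} + 27 k^{2} - 125 k - 129\right)}{k^{6} + 27 k^{5} + 295 k^{4} + 1665 k^{3} + 5104 k^{2} + 8028 k + 5040} ≠ 0.

s_(k+1) = (k + 2)*(4*k + 1)/((k + 3)*(k + 5)*(k + 7))
s_(k+1) − s_k = (-4*k**4 - 10*k**3 + 166*k**2 + 628*k + 411)/(k**6 + 27*k**5 + 295*k**4 + 1665*k**3 + 5104*k**2 + 8028*k + 5040)
(s_(k+1) − s_k) − t_k = 3*(8*k**3 + 27*k**2 - 125*k - 129)/(k**6 + 27*k**5 + 295*k**4 + 1665*k**3 + 5104*k**2 + 8028*k + 5040)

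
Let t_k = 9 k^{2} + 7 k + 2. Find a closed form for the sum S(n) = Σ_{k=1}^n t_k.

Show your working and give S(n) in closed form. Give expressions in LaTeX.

Ratio r(k) = (9*k**2 + 25*k + 18)/(9*k**2 + 7*k + 2).
Normal form (A,B,C) = (1, 1, k**2 + 7*k/9 + 2/9).
Need (1)·f(k+1) − (1)·f(k) = k**2 + 7*k/9 + 2/9.
Bound: deg f ≤ 3.
Match coefficients ⇒ f(k) = k**2*(3*k - 1)/9.
R(k) = B(k−1)·f(k)/C(k) = k**2*(3*k - 1)/(9*k**2 + 7*k + 2); s_k = R·t_k = k**2*(3*k - 1).
Check: Δs_k = 9*k**2 + 7*k + 2. ✓
Telescope: S(n) = s_(n+1) − s_(1) = 3*n**3 + 8*n**2 + 7*n + 2 − (2) = n*(3*n**2 + 8*n + 7).

S(n) = n \left(3 n^{2} + 8 n + 7\right)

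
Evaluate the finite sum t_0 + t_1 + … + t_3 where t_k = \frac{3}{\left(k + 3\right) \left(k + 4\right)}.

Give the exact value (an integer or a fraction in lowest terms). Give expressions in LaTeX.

The ratio is (k + 3)/(k + 5).
Factor: A=k + 3; B=k + 5; C=1.
Solve (k + 3)·f(k+1) − (k + 4)·f(k) = 1.
Degrees (1,1,0) ⇒ d ≤ 1.
A polynomial solution: f(k) = k/3.
Get s_k = R·t_k = k/(k + 3) with R(k) = B(k−1)f(k)/C(k) = k*(k + 4)/3.
Verify: 3/(k**2 + 7*k + 12) matches t_k.
Σ_(k=0)^(3) t_k = s_(4) − s_(0) = 4/7 − (0) = 4/7.

Σ = 4/7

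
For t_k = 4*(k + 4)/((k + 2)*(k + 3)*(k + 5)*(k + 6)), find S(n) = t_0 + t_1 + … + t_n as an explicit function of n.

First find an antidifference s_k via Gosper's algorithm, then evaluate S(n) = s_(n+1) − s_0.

S(n) = (n**2 + 9*n + 8)/(5*(n**2 + 9*n + 18))

Step 1: r(k) = (k + 2)*(k + 5)**2/((k + 4)**2*(k + 7)).
Gosper form: A/B · C(k+1)/C(k) with A=k + 2, B=k + 7, C=k**2 + 8*k + 16.
Solve (k + 2)·f(k+1) − (k + 6)·f(k) = k**2 + 8*k + 16.
d = 4 from the (1,1,2) case.
A polynomial solution: f(k) = k*(k + 3)*(k + 4)*(k + 7)/20.
Certificate R = B(k−1)f/C = k*(k + 3)*(k + 6)*(k + 7)/(20*(k + 4)) gives s_k = k*(k + 7)/(5*(k**2 + 7*k + 10)).
Δs = 4*(k + 4)/(k**4 + 16*k**3 + 91*k**2 + 216*k + 180), as required.
Telescope: S(n) = s_(n+1) − s_(0) = (n**2 + 9*n + 8)/(5*(n**2 + 9*n + 18)) − (0) = (n**2 + 9*n + 8)/(5*(n**2 + 9*n + 18)).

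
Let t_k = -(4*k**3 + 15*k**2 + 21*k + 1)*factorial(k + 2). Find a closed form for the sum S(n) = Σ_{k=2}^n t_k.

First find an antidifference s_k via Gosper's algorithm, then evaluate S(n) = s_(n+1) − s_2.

The ratio is (4*k**4 + 39*k**3 + 144*k**2 + 230*k + 123)/(4*k**3 + 15*k**2 + 21*k + 1).
Take A(k)=k + 3, B(k)=1, C(k)=k**3 + 15*k**2/4 + 21*k/4 + 1/4.
Need (k + 3)·f(k+1) − (1)·f(k) = k**3 + 15*k**2/4 + 21*k/4 + 1/4.
d = 2 from the (1,0,3) case.
Solving with deg f ≤ 2: f(k) = (4*k**2 - k - 4)/4.
So s_k = (B(k−1)f/C)·t_k = ((4*k**2 - k - 4)/(4*k**3 + 15*k**2 + 21*k + 1))·t_k = (-4*k**2 + k + 4)*factorial(k + 2).
Δs = -(4*k**3 + 15*k**2 + 21*k + 1)*factorial(k + 2), as required.
Σ_(k=2)^n t_k = s_(n+1) − s_(2) = (-(4*n**2 + 7*n - 1)*factorial(n + 3)) − (-240), i.e. -4*n**2*factorial(n + 3) - 7*n*factorial(n + 3) + factorial(n + 3) + 240.

S(n) = -4*n**2*factorial(n + 3) - 7*n*factorial(n + 3) + factorial(n + 3) + 240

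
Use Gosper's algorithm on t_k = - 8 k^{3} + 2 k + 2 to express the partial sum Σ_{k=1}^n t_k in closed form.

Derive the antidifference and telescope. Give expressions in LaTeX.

S(n) = n \left(- 2 n^{3} - 4 n^{2} - n + 3\right)

Ratio r(k) = (k - 4*(k + 1)**3 + 2)/(-4*k**3 + k + 1).
Factor: A=1; B=1; C=k**3 - k/4 - 1/4.
Need (1)·f(k+1) − (1)·f(k) = k**3 - k/4 - 1/4.
Bound: deg f ≤ 4.
Solving with deg f ≤ 4: f(k) = k*(2*k**3 - 4*k**2 + k - 1)/8.
R(k) = B(k−1)·f(k)/C(k) = k*(2*k**3 - 4*k**2 + k - 1)/(2*(4*k**3 - k - 1)); s_k = R·t_k = k*(-2*k**3 + 4*k**2 - k + 1).
Δs = -8*k**3 + 2*k + 2, as required.
s_(n+1) = -2*n**4 - 4*n**3 - n**2 + 3*n + 2 and s_(1) = 2, so S(n) = n*(-2*n**3 - 4*n**2 - n + 3).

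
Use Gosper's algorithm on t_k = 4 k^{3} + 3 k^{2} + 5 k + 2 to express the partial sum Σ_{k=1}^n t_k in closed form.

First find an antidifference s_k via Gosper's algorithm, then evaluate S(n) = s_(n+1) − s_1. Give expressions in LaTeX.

S(n) = n \left(n^{3} + 3 n^{2} + 5 n + 5\right)

The ratio is (4*k**3 + 15*k**2 + 23*k + 14)/(4*k**3 + 3*k**2 + 5*k + 2).
Factor: A=1; B=1; C=k**3 + 3*k**2/4 + 5*k/4 + 1/2.
Key eq: (1)·f(k+1) = (1)·f(k) + (k**3 + 3*k**2/4 + 5*k/4 + 1/2).
deg f ≤ 4 (via 0,0,3).
Match coefficients ⇒ f(k) = k**2*(k**2 - k + 2)/4.
Then R = B(k−1)f/C = k**2*(k**2 - k + 2)/(4*k**3 + 3*k**2 + 5*k + 2), so s_k = R(k)·t_k = k**2*(k**2 - k + 2).
s_(k+1) − s_k = 4*k**3 + 3*k**2 + 5*k + 2 = t_k.
Evaluate: s_(n+1) = n**4 + 3*n**3 + 5*n**2 + 5*n + 2; subtract s_(1) = 2 ⇒ S(n) = n*(n**3 + 3*n**2 + 5*n + 5).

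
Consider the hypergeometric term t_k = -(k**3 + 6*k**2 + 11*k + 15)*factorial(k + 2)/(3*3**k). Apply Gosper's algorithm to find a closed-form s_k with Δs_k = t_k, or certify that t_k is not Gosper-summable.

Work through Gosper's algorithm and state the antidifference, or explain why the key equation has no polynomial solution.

Ratio r(k) = (k**4 + 12*k**3 + 53*k**2 + 111*k + 99)/(3*(k**3 + 6*k**2 + 11*k + 15)).
So A=k/3 + 1 and B=1, with C=k**3 + 6*k**2 + 11*k + 15.
Key eq: (k/3 + 1)·f(k+1) = (1)·f(k) + (k**3 + 6*k**2 + 11*k + 15).
Bound: deg f ≤ 2.
Solving with deg f ≤ 2: f(k) = 3*k*(k + 4).
Then R = B(k−1)f/C = 3*k*(k + 4)/(k**3 + 6*k**2 + 11*k + 15), so s_k = R(k)·t_k = -k*(k + 4)*factorial(k + 2)/3**k.
Verify: -(k**3 + 6*k**2 + 11*k + 15)*factorial(k + 2)/(3*3**k) matches t_k.

s_k = -k*(k + 4)*factorial(k + 2)/3**k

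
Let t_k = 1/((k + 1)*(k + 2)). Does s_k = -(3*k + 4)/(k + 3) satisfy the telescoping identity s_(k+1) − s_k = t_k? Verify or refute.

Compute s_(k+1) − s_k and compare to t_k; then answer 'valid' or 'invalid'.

s_(k+1) = (-3*k - 7)/(k + 4)
s_(k+1) − s_k = -5/(k**2 + 7*k + 12)
(s_(k+1) − s_k) − t_k = 2*(-3*k**2 - 11*k - 11)/(k**4 + 10*k**3 + 35*k**2 + 50*k + 24)

Invalid: residual 2*(-3*k**2 - 11*k - 11)/(k**4 + 10*k**3 + 35*k**2 + 50*k + 24) ≠ 0.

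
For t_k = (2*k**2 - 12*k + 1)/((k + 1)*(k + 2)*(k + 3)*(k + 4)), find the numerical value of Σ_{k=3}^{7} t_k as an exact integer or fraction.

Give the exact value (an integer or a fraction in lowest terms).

Σ = -119/3960

The ratio is -(k + 1)*(12*k - 2*(k + 1)**2 + 11)/((k + 5)*(2*k**2 - 12*k + 1)).
So A=k + 1 and B=k + 5, with C=k**2 - 6*k + 1/2.
Set up (k + 1)·f(k+1) − (k + 4)·f(k) − (k**2 - 6*k + 1/2) = 0.
d = 3 from the (1,1,2) case.
Coefficient equations give f(k) = -k*(2*k - 3)/2.
Get s_k = R·t_k = k*(3 - 2*k)/((k + 1)*(k + 2)*(k + 3)) with R(k) = B(k−1)f(k)/C(k) = -k*(k + 4)*(2*k - 3)/(2*k**2 - 12*k + 1).
Check: Δs_k = (2*k**2 - 12*k + 1)/(k**4 + 10*k**3 + 35*k**2 + 50*k + 24). ✓
Telescoping: Σ = s_(8) − s_(3) = -52/495 − (-3/40) = -119/3960.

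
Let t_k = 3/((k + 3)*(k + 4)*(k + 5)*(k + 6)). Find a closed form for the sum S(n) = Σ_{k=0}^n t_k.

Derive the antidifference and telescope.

The ratio is (k + 3)/(k + 7).
A = k + 3, B = k + 7, C = 1.
f must satisfy (k + 3)·f(k+1) − (k + 6)·f(k) = 1.
From deg A=1, deg B=1, deg C=0: d=3.
Solve for f: f(k) = k*(k**2 + 12*k + 47)/180 (degree 3 ≤ 3).
R(k) = B(k−1)·f(k)/C(k) = k*(k + 6)*(k**2 + 12*k + 47)/180; s_k = R·t_k = k*(k**2 + 12*k + 47)/(60*(k + 3)*(k + 4)*(k + 5)).
Verify: 3/(k**4 + 18*k**3 + 119*k**2 + 342*k + 360) matches t_k.
s_(n+1) = (n**3 + 15*n**2 + 74*n + 60)/(60*(n**3 + 15*n**2 + 74*n + 120)) and s_(0) = 0, so S(n) = (n**3 + 15*n**2 + 74*n + 60)/(60*(n**3 + 15*n**2 + 74*n + 120)).

S(n) = (n**3 + 15*n**2 + 74*n + 60)/(60*(n**3 + 15*n**2 + 74*n + 120))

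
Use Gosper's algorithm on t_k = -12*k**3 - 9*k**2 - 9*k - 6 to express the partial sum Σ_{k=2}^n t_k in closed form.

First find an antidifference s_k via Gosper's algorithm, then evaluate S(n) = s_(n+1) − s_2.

Ratio r(k) = (4*k**3 + 15*k**2 + 21*k + 12)/(4*k**3 + 3*k**2 + 3*k + 2).
So A=1 and B=1, with C=k**3 + 3*k**2/4 + 3*k/4 + 1/2.
Set up (1)·f(k+1) − (1)·f(k) − (k**3 + 3*k**2/4 + 3*k/4 + 1/2) = 0.
Bound: deg f ≤ 4.
Solve for f: f(k) = k*(k**3 - k**2 + k + 1)/4 (degree 4 ≤ 4).
Then R = B(k−1)f/C = k*(k**3 - k**2 + k + 1)/(4*k**3 + 3*k**2 + 3*k + 2), so s_k = R(k)·t_k = 3*k*(-k**3 + k**2 - k - 1).
Verify: -12*k**3 - 9*k**2 - 9*k - 6 matches t_k.
s_(n+1) = -3*n**4 - 9*n**3 - 12*n**2 - 12*n - 6 and s_(2) = -42, so S(n) = -3*n**4 - 9*n**3 - 12*n**2 - 12*n + 36.

S(n) = -3*n**4 - 9*n**3 - 12*n**2 - 12*n + 36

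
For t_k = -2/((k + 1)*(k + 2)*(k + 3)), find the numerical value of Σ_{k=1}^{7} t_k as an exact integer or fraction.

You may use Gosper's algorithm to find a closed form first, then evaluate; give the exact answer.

Σ = -7/45

Step 1: r(k) = (k + 1)/(k + 4).
Gosper form: A/B · C(k+1)/C(k) with A=k + 1, B=k + 4, C=1.
Key eq: (k + 1)·f(k+1) = (k + 3)·f(k) + (1).
Degrees (1,1,0) ⇒ d ≤ 2.
Coefficient equations give f(k) = k*(k + 3)/4.
Then R = B(k−1)f/C = k*(k + 3)**2/4, so s_k = R(k)·t_k = k*(-k - 3)/(2*(k + 1)*(k + 2)).
Δs = -2/(k**3 + 6*k**2 + 11*k + 6), as required.
Telescoping: Σ = s_(8) − s_(1) = -22/45 − (-1/3) = -7/45.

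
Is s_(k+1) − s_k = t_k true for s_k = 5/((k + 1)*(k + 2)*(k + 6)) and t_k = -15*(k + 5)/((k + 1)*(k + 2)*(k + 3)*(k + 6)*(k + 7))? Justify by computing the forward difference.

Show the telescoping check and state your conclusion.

s_(k+1) = 5/((k + 2)*(k + 3)*(k + 7))
s_(k+1) − s_k = 15*(-k - 5)/(k**5 + 19*k**4 + 131*k**3 + 401*k**2 + 540*k + 252)
(s_(k+1) − s_k) − t_k = 0

valid; difference matches t_k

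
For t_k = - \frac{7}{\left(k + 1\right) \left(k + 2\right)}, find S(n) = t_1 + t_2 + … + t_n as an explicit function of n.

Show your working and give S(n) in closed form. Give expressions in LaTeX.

S(n) = - \frac{7 n}{2 n + 4}

r(k) = (k + 1)/(k + 3) after simplifying.
Normal form (A,B,C) = (k + 1, k + 3, 1).
f must satisfy (k + 1)·f(k+1) − (k + 2)·f(k) = 1.
From deg A=1, deg B=1, deg C=0: d=1.
Solving with deg f ≤ 1: f(k) = k.
R(k) = B(k−1)·f(k)/C(k) = k*(k + 2); s_k = R·t_k = -7*k/(k + 1).
Δs = -7/(k**2 + 3*k + 2), as required.
s_(n+1) = 7*(-n - 1)/(n + 2) and s_(1) = -7/2, so S(n) = -7*n/(2*n + 4).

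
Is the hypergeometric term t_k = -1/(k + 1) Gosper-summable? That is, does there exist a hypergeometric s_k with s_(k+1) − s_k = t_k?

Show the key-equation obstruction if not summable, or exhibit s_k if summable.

The ratio is (k + 1)/(k + 2).
A = k + 1, B = k + 2, C = 1.
f must satisfy (k + 1)·f(k+1) − (k + 1)·f(k) = 1.
Degrees (1,1,0) ⇒ d ≤ 0.
f = c0 ⇒ A·f(k+1) − B(k−1)·f(k) − C = -1. The system {-1 = 0} is inconsistent; no antidifference.

No — key equation has no polynomial f.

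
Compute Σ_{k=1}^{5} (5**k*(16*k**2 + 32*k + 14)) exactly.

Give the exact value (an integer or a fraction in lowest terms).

Σ = 2078110

Step 1: r(k) = 5*(8*k**2 + 32*k + 31)/(8*k**2 + 16*k + 7).
So A=5 and B=1, with C=k**2 + 2*k + 7/8.
f must satisfy (5)·f(k+1) − (1)·f(k) = k**2 + 2*k + 7/8.
From deg A=0, deg B=0, deg C=2: d=2.
Solve for f: f(k) = (4*k**2 - 2*k + 1)/16 (degree 2 ≤ 2).
Get s_k = R·t_k = 5**k*(4*k**2 - 2*k + 1) with R(k) = B(k−1)f(k)/C(k) = (4*k**2 - 2*k + 1)/(2*(8*k**2 + 16*k + 7)).
Verify: 5**k*(16*k**2 + 32*k + 14) matches t_k.
Sum = s_(6) − s_(1); s_(6) = 2078125, s_(1) = 15 ⇒ 2078110.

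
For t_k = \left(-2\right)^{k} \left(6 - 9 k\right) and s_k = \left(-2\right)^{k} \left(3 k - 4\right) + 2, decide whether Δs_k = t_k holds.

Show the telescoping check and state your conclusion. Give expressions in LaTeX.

Valid: the claim telescopes to t_k.

s_(k+1) = -2*(-2)**k*(3*k - 1) + 2
s_(k+1) − s_k = (-2)**k*(6 - 9*k)
(s_(k+1) − s_k) − t_k = 0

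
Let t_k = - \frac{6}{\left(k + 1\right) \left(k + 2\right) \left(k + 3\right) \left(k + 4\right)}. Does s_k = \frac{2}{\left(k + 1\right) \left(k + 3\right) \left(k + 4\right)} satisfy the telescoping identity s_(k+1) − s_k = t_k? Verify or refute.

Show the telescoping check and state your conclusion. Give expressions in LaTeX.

s_(k+1) = 2/((k + 2)*(k + 4)*(k + 5))
s_(k+1) − s_k = 2*(-3*k - 7)/(k**5 + 15*k**4 + 85*k**3 + 225*k**2 + 274*k + 120)
(s_(k+1) − s_k) − t_k = 16/(k**5 + 15*k**4 + 85*k**3 + 225*k**2 + 274*k + 120)

Invalid: residual \frac{16}{k^{5} + 15 k^{4} + 85 k^{3} + 225 k^{2} + 274 k + 120} ≠ 0.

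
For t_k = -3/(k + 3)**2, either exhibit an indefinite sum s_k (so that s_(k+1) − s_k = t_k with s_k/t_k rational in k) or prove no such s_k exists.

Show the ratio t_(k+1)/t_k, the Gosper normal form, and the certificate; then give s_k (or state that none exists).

no hypergeometric antidifference exists

Step 1: r(k) = (k + 3)**2/(k + 4)**2.
Normal form (A,B,C) = (k**2 + 6*k + 9, k**2 + 8*k + 16, 1).
Key eq: (k**2 + 6*k + 9)·f(k+1) = (k**2 + 6*k + 9)·f(k) + (1).
Degrees (2,2,0) ⇒ d ≤ 0.
Generic f = c0 gives residual -1; -1 = 0 cannot hold, so t_k is not Gosper-summable.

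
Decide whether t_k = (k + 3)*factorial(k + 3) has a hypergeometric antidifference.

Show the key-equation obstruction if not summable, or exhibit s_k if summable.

The ratio is (k + 4)**2/(k + 3).
Factor: A=k + 4; B=1; C=k + 3.
Set up (k + 4)·f(k+1) − (1)·f(k) − (k + 3) = 0.
From deg A=1, deg B=0, deg C=1: d=0.
Solve for f: f(k) = 1 (degree 0 ≤ 0).
R(k) = B(k−1)·f(k)/C(k) = 1/(k + 3); s_k = R·t_k = factorial(k + 3).
Verify: (k + 3)*factorial(k + 3) matches t_k.

Yes. s_k = factorial(k + 3).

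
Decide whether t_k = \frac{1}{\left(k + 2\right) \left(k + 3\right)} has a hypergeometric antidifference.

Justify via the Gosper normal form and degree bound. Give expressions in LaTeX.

Yes. s_k = \frac{k}{2 \left(k + 2\right)}.

Ratio r(k) = (k + 2)/(k + 4).
Factor: A=k + 2; B=k + 4; C=1.
Set up (k + 2)·f(k+1) − (k + 3)·f(k) − (1) = 0.
From deg A=1, deg B=1, deg C=0: d=1.
A polynomial solution: f(k) = k/2.
R(k) = B(k−1)·f(k)/C(k) = k*(k + 3)/2; s_k = R·t_k = k/(2*(k + 2)).
s_(k+1) − s_k = 1/(k**2 + 5*k + 6) = t_k.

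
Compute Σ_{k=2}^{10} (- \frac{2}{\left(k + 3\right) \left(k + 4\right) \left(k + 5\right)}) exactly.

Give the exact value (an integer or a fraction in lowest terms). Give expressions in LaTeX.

The ratio is (k + 3)/(k + 6).
Normal form (A,B,C) = (k + 3, k + 6, 1).
Solve (k + 3)·f(k+1) − (k + 5)·f(k) = 1.
d = 2 from the (1,1,0) case.
Coefficient equations give f(k) = k*(k + 7)/24.
So s_k = (B(k−1)f/C)·t_k = (k*(k + 5)*(k + 7)/24)·t_k = k*(-k - 7)/(12*(k + 3)*(k + 4)).
Verify: -2/(k**3 + 12*k**2 + 47*k + 60) matches t_k.
Telescoping: Σ = s_(11) − s_(2) = -11/140 − (-1/20) = -1/35.

Σ = -1/35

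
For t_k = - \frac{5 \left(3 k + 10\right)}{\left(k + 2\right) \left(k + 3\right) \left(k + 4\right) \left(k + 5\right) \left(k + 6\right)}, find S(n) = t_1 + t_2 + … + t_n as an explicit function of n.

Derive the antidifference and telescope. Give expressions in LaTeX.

S(n) = \frac{n \left(- n^{2} - 14 n - 63\right)}{18 \left(n^{3} + 14 n^{2} + 63 n + 90\right)}

Ratio r(k) = (k + 2)*(3*k + 13)/((k + 7)*(3*k + 10)).
Gosper form: A/B · C(k+1)/C(k) with A=k + 2, B=k + 7, C=k + 10/3.
Solve (k + 2)·f(k+1) − (k + 6)·f(k) = k + 10/3.
Degrees (1,1,1) ⇒ d ≤ 4.
Solving with deg f ≤ 4: f(k) = k*(k + 3)*(k**2 + 11*k + 38)/120.
So s_k = (B(k−1)f/C)·t_k = (k*(k + 3)*(k + 6)*(k**2 + 11*k + 38)/(40*(3*k + 10)))·t_k = k*(-k**2 - 11*k - 38)/(8*(k**3 + 11*k**2 + 38*k + 40)).
Check: Δs_k = 5*(-3*k - 10)/(k**5 + 20*k**4 + 155*k**3 + 580*k**2 + 1044*k + 720). ✓
s_(n+1) = (-n**3 - 14*n**2 - 63*n - 50)/(8*(n**3 + 14*n**2 + 63*n + 90)) and s_(1) = -5/72, so S(n) = n*(-n**2 - 14*n - 63)/(18*(n**3 + 14*n**2 + 63*n + 90)).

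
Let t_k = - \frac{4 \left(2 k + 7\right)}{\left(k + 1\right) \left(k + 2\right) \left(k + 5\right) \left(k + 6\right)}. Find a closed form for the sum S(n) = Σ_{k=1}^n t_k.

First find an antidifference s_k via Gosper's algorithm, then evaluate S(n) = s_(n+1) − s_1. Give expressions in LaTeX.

Compute t_(k+1)/t_k: get (k + 1)*(k + 5)*(2*k + 9)/((k + 3)*(k + 7)*(2*k + 7)).
Gosper form: A/B · C(k+1)/C(k) with A=k + 1, B=k + 7, C=k**3 + 21*k**2/2 + 73*k/2 + 42.
Need (k + 1)·f(k+1) − (k + 6)·f(k) = k**3 + 21*k**2/2 + 73*k/2 + 42.
Bound: deg f ≤ 5.
A polynomial solution: f(k) = k*(k + 2)*(k + 3)*(k + 4)*(k + 6)/10.
Certificate R = B(k−1)f/C = k*(k + 2)*(k + 6)**2/(5*(2*k + 7)) gives s_k = 4*k*(-k - 6)/(5*(k**2 + 6*k + 5)).
Δs = 4*(-2*k - 7)/(k**4 + 14*k**3 + 65*k**2 + 112*k + 60), as required.
Evaluate: s_(n+1) = 4*(-n**2 - 8*n - 7)/(5*(n**2 + 8*n + 12)); subtract s_(1) = -7/15 ⇒ S(n) = n*(-n - 8)/(3*(n**2 + 8*n + 12)).

S(n) = \frac{n \left(- n - 8\right)}{3 \left(n^{2} + 8 n + 12\right)}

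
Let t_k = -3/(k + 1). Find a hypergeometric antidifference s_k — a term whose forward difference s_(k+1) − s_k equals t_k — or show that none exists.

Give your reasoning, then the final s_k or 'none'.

not Gosper-summable; s_k does not exist

r(k) = (k + 1)/(k + 2) after simplifying.
Gosper form: A/B · C(k+1)/C(k) with A=k + 1, B=k + 2, C=1.
f must satisfy (k + 1)·f(k+1) − (k + 1)·f(k) = 1.
From deg A=1, deg B=1, deg C=0: d=0.
f = c0 ⇒ A·f(k+1) − B(k−1)·f(k) − C = -1. The system {-1 = 0} is inconsistent; no antidifference.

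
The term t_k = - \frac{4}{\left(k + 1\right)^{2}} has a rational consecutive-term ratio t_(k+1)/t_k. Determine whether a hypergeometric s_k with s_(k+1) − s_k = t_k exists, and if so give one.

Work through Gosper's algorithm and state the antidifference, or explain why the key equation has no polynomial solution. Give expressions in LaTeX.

Compute t_(k+1)/t_k: get (k + 1)**2/(k + 2)**2.
Gosper form: A/B · C(k+1)/C(k) with A=k**2 + 2*k + 1, B=k**2 + 4*k + 4, C=1.
f must satisfy (k**2 + 2*k + 1)·f(k+1) − (k**2 + 2*k + 1)·f(k) = 1.
From deg A=2, deg B=2, deg C=0: d=0.
Generic f = c0 gives residual -1; -1 = 0 cannot hold, so t_k is not Gosper-summable.

not Gosper-summable; s_k does not exist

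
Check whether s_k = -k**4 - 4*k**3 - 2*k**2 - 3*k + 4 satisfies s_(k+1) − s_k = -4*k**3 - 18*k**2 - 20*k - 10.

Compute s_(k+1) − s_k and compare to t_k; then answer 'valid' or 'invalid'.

s_(k+1) = -k**4 - 8*k**3 - 20*k**2 - 23*k - 6
s_(k+1) − s_k = -4*k**3 - 18*k**2 - 20*k - 10
(s_(k+1) − s_k) − t_k = 0

valid (s_(k+1) − s_k reduces to t_k)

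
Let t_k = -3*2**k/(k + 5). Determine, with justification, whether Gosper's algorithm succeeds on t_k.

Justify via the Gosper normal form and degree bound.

r(k) = 2*(k + 5)/(k + 6) after simplifying.
Take A(k)=2*k + 10, B(k)=k + 6, C(k)=1.
f must satisfy (2*k + 10)·f(k+1) − (k + 5)·f(k) = 1.
deg f ≤ -1 (via 1,1,0).
d = -1 < 0 ⇒ no nonzero polynomial f; not summable.

No. Not Gosper-summable.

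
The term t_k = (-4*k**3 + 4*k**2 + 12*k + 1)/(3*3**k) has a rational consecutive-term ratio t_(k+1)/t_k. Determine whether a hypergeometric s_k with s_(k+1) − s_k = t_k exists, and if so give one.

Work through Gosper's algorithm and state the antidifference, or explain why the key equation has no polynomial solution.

s_k = k*(2*k**2 + k - 2)/3**k

The ratio is (4*k**3 + 8*k**2 - 8*k - 13)/(3*(4*k**3 - 4*k**2 - 12*k - 1)).
Normal form (A,B,C) = (1/3, 1, k**3 - k**2 - 3*k - 1/4).
Set up (1/3)·f(k+1) − (1)·f(k) − (k**3 - k**2 - 3*k - 1/4) = 0.
Bound: deg f ≤ 3.
Solve for f: f(k) = -3*k*(2*k**2 + k - 2)/4 (degree 3 ≤ 3).
Then R = B(k−1)f/C = -3*k*(2*k**2 + k - 2)/(4*k**3 - 4*k**2 - 12*k - 1), so s_k = R(k)·t_k = k*(2*k**2 + k - 2)/3**k.
s_(k+1) − s_k = (-4*k**3 + 4*k**2 + 12*k + 1)/(3*3**k) = t_k.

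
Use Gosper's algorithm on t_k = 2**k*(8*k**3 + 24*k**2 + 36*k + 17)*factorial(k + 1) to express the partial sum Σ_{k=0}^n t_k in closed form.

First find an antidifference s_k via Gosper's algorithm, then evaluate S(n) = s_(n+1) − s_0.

The ratio is 2*(8*k**4 + 64*k**3 + 204*k**2 + 301*k + 170)/(8*k**3 + 24*k**2 + 36*k + 17).
So A=2*k + 4 and B=1, with C=k**3 + 3*k**2 + 9*k/2 + 17/8.
Set up (2*k + 4)·f(k+1) − (1)·f(k) − (k**3 + 3*k**2 + 9*k/2 + 17/8) = 0.
From deg A=1, deg B=0, deg C=3: d=2.
Match coefficients ⇒ f(k) = (4*k**2 - 2*k + 3)/8.
Get s_k = R·t_k = 2**k*(4*k**2 - 2*k + 3)*factorial(k + 1) with R(k) = B(k−1)f(k)/C(k) = (4*k**2 - 2*k + 3)/(8*k**3 + 24*k**2 + 36*k + 17).
s_(k+1) − s_k = 2**k*(8*k**3 + 24*k**2 + 36*k + 17)*factorial(k + 1) = t_k.
Evaluate: s_(n+1) = 2**(n + 1)*(4*n**2 + 6*n + 5)*factorial(n + 2); subtract s_(0) = 3 ⇒ S(n) = 8*2**n*n**4*factorial(n) + 36*2**n*n**3*factorial(n) + 62*2**n*n**2*factorial(n) + 54*2**n*n*factorial(n) + 20*2**n*factorial(n) - 3.

S(n) = 8*2**n*n**4*factorial(n) + 36*2**n*n**3*factorial(n) + 62*2**n*n**2*factorial(n) + 54*2**n*n*factorial(n) + 20*2**n*factorial(n) - 3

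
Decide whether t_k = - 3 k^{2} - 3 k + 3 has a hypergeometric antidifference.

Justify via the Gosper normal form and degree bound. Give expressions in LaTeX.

Yes. s_k = k \left(4 - k^{2}\right).

The ratio is (k + (k + 1)**2)/(k**2 + k - 1).
Take A(k)=1, B(k)=1, C(k)=k**2 + k - 1.
Set up (1)·f(k+1) − (1)·f(k) − (k**2 + k - 1) = 0.
From deg A=0, deg B=0, deg C=2: d=3.
A polynomial solution: f(k) = k*(k - 2)*(k + 2)/3.
Then R = B(k−1)f/C = k*(k - 2)*(k + 2)/(3*(k**2 + k - 1)), so s_k = R(k)·t_k = k*(4 - k**2).
Check: Δs_k = -3*k**2 - 3*k + 3. ✓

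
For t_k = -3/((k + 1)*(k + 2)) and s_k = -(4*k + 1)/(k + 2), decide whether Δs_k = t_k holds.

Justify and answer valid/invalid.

s_(k+1) = (-4*k - 5)/(k + 3)
s_(k+1) − s_k = -7/(k**2 + 5*k + 6)
(s_(k+1) − s_k) − t_k = 2*(1 - 2*k)/(k**3 + 6*k**2 + 11*k + 6)

Invalid: residual 2*(1 - 2*k)/(k**3 + 6*k**2 + 11*k + 6) ≠ 0.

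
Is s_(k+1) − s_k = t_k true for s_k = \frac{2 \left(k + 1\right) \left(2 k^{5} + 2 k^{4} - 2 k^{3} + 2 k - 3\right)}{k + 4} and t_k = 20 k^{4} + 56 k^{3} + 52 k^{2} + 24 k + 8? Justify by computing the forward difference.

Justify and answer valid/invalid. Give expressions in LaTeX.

s_(k+1) = 2*(k + 2)*(2*k + 2*(k + 1)**5 + 2*(k + 1)**4 - 2*(k + 1)**3 - 1)/(k + 5)
s_(k+1) − s_k = 2*(10*k**6 + 94*k**5 + 280*k**4 + 386*k**3 + 284*k**2 + 126*k + 23)/(k**2 + 9*k + 20)
(s_(k+1) − s_k) − t_k = 6*(-8*k**5 - 66*k**4 - 140*k**3 - 116*k**2 - 50*k - 19)/(k**2 + 9*k + 20)

Invalid: residual \frac{6 \left(- 8 k^{5} - 66 k^{4} - 140 k^{3} - 116 k^{2} - 50 k - 19\right)}{k^{2} + 9 k + 20} ≠ 0.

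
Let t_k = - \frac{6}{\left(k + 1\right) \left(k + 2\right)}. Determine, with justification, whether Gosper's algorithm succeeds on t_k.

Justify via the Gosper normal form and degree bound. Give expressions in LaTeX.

Step 1: r(k) = (k + 1)/(k + 3).
Factor: A=k + 1; B=k + 3; C=1.
Need (k + 1)·f(k+1) − (k + 2)·f(k) = 1.
deg f ≤ 1 (via 1,1,0).
Coefficient equations give f(k) = k.
So s_k = (B(k−1)f/C)·t_k = (k*(k + 2))·t_k = -6*k/(k + 1).
Δs = -6/(k**2 + 3*k + 2), as required.

Yes. s_k = - \frac{6 k}{k + 1}.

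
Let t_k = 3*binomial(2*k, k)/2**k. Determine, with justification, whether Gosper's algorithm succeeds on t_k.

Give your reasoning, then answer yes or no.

Step 1: r(k) = (2*k + 1)/(k + 1).
So A=2*k + 1 and B=k + 1, with C=1.
Solve (2*k + 1)·f(k+1) − (k)·f(k) = 1.
From deg A=1, deg B=1, deg C=0: d=-1.
Bound -1 < 0, so the key equation has no polynomial solution.

No — key equation has no polynomial f.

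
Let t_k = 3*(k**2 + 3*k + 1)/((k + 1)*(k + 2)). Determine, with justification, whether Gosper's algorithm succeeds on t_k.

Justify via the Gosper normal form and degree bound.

The ratio is (k + 1)*(3*k + (k + 1)**2 + 4)/((k + 3)*(k**2 + 3*k + 1)).
Gosper form: A/B · C(k+1)/C(k) with A=k + 1, B=k + 3, C=k**2 + 3*k + 1.
Key eq: (k + 1)·f(k+1) = (k + 2)·f(k) + (k**2 + 3*k + 1).
d = 2 from the (1,1,2) case.
Solve for f: f(k) = k**2 (degree 2 ≤ 2).
Get s_k = R·t_k = 3*k**2/(k + 1) with R(k) = B(k−1)f(k)/C(k) = k**2*(k + 2)/(k**2 + 3*k + 1).
s_(k+1) − s_k = 3*(k**2 + 3*k + 1)/(k**2 + 3*k + 2) = t_k.

Yes. s_k = 3*k**2/(k + 1).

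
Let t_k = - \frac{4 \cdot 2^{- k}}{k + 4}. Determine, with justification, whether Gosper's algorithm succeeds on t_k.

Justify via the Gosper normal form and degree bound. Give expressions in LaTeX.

No — negative degree bound, so no certificate f.

r(k) = (k + 4)/(2*(k + 5)) after simplifying.
So A=k/2 + 2 and B=k + 5, with C=1.
Set up (k/2 + 2)·f(k+1) − (k + 4)·f(k) − (1) = 0.
d = -1 from the (1,1,0) case.
deg f ≤ -1 is impossible — no certificate.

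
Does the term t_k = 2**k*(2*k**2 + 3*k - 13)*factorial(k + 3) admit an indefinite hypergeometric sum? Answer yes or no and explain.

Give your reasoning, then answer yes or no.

The ratio is 2*(2*k**3 + 15*k**2 + 20*k - 32)/(2*k**2 + 3*k - 13).
Factor: A=2*k + 8; B=1; C=k**2 + 3*k/2 - 13/2.
f must satisfy (2*k + 8)·f(k+1) − (1)·f(k) = k**2 + 3*k/2 - 13/2.
d = 1 from the (1,0,2) case.
Match coefficients ⇒ f(k) = (k - 3)/2.
So s_k = (B(k−1)f/C)·t_k = ((k - 3)/(2*k**2 + 3*k - 13))·t_k = 2**k*(k - 3)*factorial(k + 3).
Check: Δs_k = 2**k*(2*k**2 + 3*k - 13)*factorial(k + 3). ✓

Yes. s_k = 2**k*(k - 3)*factorial(k + 3).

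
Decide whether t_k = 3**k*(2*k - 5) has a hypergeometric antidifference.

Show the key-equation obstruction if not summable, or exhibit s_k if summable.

Yes. s_k = 3**k*(k - 4).

The ratio is 3*(2*k - 3)/(2*k - 5).
So A=3 and B=1, with C=k - 5/2.
Key eq: (3)·f(k+1) = (1)·f(k) + (k - 5/2).
Bound: deg f ≤ 1.
A polynomial solution: f(k) = (k - 4)/2.
Then R = B(k−1)f/C = (k - 4)/(2*k - 5), so s_k = R(k)·t_k = 3**k*(k - 4).
Δs = 3**k*(2*k - 5), as required.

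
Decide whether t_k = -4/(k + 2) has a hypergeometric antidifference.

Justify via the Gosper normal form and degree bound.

No; the coefficient equations for f are inconsistent.

Ratio r(k) = (k + 2)/(k + 3).
Normal form (A,B,C) = (k + 2, k + 3, 1).
Solve (k + 2)·f(k+1) − (k + 2)·f(k) = 1.
deg f ≤ 0 (via 1,1,0).
Write f(k) = c0. Then LHS − RHS = -1, requiring -1 = 0: contradictory. No certificate.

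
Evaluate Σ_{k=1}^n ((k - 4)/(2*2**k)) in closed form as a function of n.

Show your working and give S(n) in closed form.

r(k) = (k - 3)/(2*(k - 4)) after simplifying.
Take A(k)=1/2, B(k)=1, C(k)=k - 4.
Solve (1/2)·f(k+1) − (1)·f(k) = k - 4.
Bound: deg f ≤ 1.
Solving with deg f ≤ 1: f(k) = -2*(k - 3).
So s_k = (B(k−1)f/C)·t_k = (-2*(k - 3)/(k - 4))·t_k = (3 - k)/2**k.
Verify: (k - 4)/(2*2**k) matches t_k.
s_(n+1) = 2**(-n - 1)*(2 - n) and s_(1) = 1, so S(n) = 2**(-n - 1)*(-2**(n + 1) - n + 2).

S(n) = 2**(-n - 1)*(-2**(n + 1) - n + 2)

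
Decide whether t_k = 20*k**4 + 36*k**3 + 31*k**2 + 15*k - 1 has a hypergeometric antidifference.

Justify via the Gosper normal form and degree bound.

The ratio is (20*k**4 + 116*k**3 + 259*k**2 + 265*k + 101)/(20*k**4 + 36*k**3 + 31*k**2 + 15*k - 1).
Factor: A=1; B=1; C=k**4 + 9*k**3/5 + 31*k**2/20 + 3*k/4 - 1/20.
Solve (1)·f(k+1) − (1)·f(k) = k**4 + 9*k**3/5 + 31*k**2/20 + 3*k/4 - 1/20.
Degrees (0,0,4) ⇒ d ≤ 5.
Match coefficients ⇒ f(k) = k*(4*k**4 - k**3 - k**2 + k - 4)/20.
Certificate R = B(k−1)f/C = k*(4*k**4 - k**3 - k**2 + k - 4)/(20*k**4 + 36*k**3 + 31*k**2 + 15*k - 1) gives s_k = k*(4*k**4 - k**3 - k**2 + k - 4).
Check: Δs_k = 20*k**4 + 36*k**3 + 31*k**2 + 15*k - 1. ✓

Yes. s_k = k*(4*k**4 - k**3 - k**2 + k - 4).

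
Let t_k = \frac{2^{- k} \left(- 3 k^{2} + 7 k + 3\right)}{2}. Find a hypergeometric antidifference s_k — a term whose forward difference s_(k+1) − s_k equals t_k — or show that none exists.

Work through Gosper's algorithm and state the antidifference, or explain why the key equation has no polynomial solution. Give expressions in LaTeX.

t_(k+1)/t_k = (3*k**2 - k - 7)/(2*(3*k**2 - 7*k - 3)).
Factor: A=1/2; B=1; C=k**2 - 7*k/3 - 1.
f must satisfy (1/2)·f(k+1) − (1)·f(k) = k**2 - 7*k/3 - 1.
Bound: deg f ≤ 2.
Match coefficients ⇒ f(k) = -2*(3*k**2 - k - 1)/3.
Then R = B(k−1)f/C = -2*(3*k**2 - k - 1)/(3*k**2 - 7*k - 3), so s_k = R(k)·t_k = (3*k**2 - k - 1)/2**k.
Verify: (-3*k**2 + 7*k + 3)/(2*2**k) matches t_k.

s_k = 2^{- k} \left(3 k^{2} - k - 1\right)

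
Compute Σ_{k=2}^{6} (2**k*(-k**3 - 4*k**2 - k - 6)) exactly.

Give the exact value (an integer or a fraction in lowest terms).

Σ = -34272

The ratio is 2*(k**3 + 7*k**2 + 12*k + 12)/(k**3 + 4*k**2 + k + 6).
Take A(k)=2, B(k)=1, C(k)=k**3 + 4*k**2 + k + 6.
Need (2)·f(k+1) − (1)·f(k) = k**3 + 4*k**2 + k + 6.
Bound: deg f ≤ 3.
Solve for f: f(k) = k**3 - 2*k**2 + 3*k + 2 (degree 3 ≤ 3).
Then R = B(k−1)f/C = (k**3 - 2*k**2 + 3*k + 2)/(k**3 + 4*k**2 + k + 6), so s_k = R(k)·t_k = 2**k*(-k**3 + 2*k**2 - 3*k - 2).
Check: Δs_k = 2**k*(-k**3 - 4*k**2 - k - 6). ✓
Sum = s_(7) − s_(2); s_(7) = -34304, s_(2) = -32 ⇒ -34272.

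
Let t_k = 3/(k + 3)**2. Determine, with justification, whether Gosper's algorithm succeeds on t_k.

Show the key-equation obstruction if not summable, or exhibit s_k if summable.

No; the coefficient equations for f are inconsistent.

r(k) = (k + 3)**2/(k + 4)**2 after simplifying.
Factor: A=k**2 + 6*k + 9; B=k**2 + 8*k + 16; C=1.
Solve (k**2 + 6*k + 9)·f(k+1) − (k**2 + 6*k + 9)·f(k) = 1.
Bound: deg f ≤ 0.
Put f(k) = c0: A·f(k+1) − B(k−1)·f(k) − C = -1; need -1 = 0 — inconsistent ⇒ no f, not summable.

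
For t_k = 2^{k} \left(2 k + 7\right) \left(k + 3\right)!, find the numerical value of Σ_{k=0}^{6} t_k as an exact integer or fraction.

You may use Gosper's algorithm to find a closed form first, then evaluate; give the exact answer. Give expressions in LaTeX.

Σ = 464486394

Ratio r(k) = 2*(k + 4)*(2*k + 9)/(2*k + 7).
Normal form (A,B,C) = (2*k + 8, 1, k + 7/2).
f must satisfy (2*k + 8)·f(k+1) − (1)·f(k) = k + 7/2.
deg f ≤ 0 (via 1,0,1).
Solving with deg f ≤ 0: f(k) = 1/2.
Certificate R = B(k−1)f/C = 1/(2*k + 7) gives s_k = 2**k*factorial(k + 3).
Verify: 2**k*(2*k + 7)*factorial(k + 3) matches t_k.
Evaluate s at k=7 and k=0: 464486400 and 6; difference 464486394.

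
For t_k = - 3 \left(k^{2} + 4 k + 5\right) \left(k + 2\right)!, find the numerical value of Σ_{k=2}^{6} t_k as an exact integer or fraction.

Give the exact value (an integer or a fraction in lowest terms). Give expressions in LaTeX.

Σ = -8708904

The ratio is (k + 3)*(4*k + (k + 1)**2 + 9)/(k**2 + 4*k + 5).
Gosper form: A/B · C(k+1)/C(k) with A=k + 3, B=1, C=k**2 + 4*k + 5.
f must satisfy (k + 3)·f(k+1) − (1)·f(k) = k**2 + 4*k + 5.
From deg A=1, deg B=0, deg C=2: d=1.
Solving with deg f ≤ 1: f(k) = k + 1.
Then R = B(k−1)f/C = (k + 1)/(k**2 + 4*k + 5), so s_k = R(k)·t_k = -3*(k + 1)*factorial(k + 2).
Verify: -3*(k**2 + 4*k + 5)*factorial(k + 2) matches t_k.
Σ_(k=2)^(6) t_k = s_(7) − s_(2) = -8709120 − (-216) = -8708904.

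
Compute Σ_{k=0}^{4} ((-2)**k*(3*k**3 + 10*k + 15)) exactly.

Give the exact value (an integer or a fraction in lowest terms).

Step 1: r(k) = 2*(-10*k - 3*(k + 1)**3 - 25)/(3*k**3 + 10*k + 15).
Normal form (A,B,C) = (-2, 1, k**3 + 10*k/3 + 5).
Need (-2)·f(k+1) − (1)·f(k) = k**3 + 10*k/3 + 5.
From deg A=0, deg B=0, deg C=3: d=3.
Coefficient equations give f(k) = -(k**3 - 2*k**2 + 4*k + 3)/3.
Then R = B(k−1)f/C = -(k**3 - 2*k**2 + 4*k + 3)/(3*k**3 + 10*k + 15), so s_k = R(k)·t_k = (-2)**k*(-k**3 + 2*k**2 - 4*k - 3).
Verify: (-2)**k*(3*k**3 + 10*k + 15) matches t_k.
Σ_(k=0)^(4) t_k = s_(5) − s_(0) = 3136 − (-3) = 3139.

Σ = 3139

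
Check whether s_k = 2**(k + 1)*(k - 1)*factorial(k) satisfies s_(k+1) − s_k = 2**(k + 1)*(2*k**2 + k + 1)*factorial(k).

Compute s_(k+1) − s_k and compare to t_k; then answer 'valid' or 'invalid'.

valid; difference matches t_k

s_(k+1) = 2**(k + 2)*k*factorial(k + 1)
s_(k+1) − s_k = 2**(k + 1)*(2*k**2 + k + 1)*factorial(k)
(s_(k+1) − s_k) − t_k = 0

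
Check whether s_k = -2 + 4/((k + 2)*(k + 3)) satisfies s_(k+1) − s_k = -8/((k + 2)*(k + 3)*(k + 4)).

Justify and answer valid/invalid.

valid (s_(k+1) − s_k reduces to t_k)

s_(k+1) = -2 + 4/((k + 3)*(k + 4))
s_(k+1) − s_k = -8/(k**3 + 9*k**2 + 26*k + 24)
(s_(k+1) − s_k) − t_k = 0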